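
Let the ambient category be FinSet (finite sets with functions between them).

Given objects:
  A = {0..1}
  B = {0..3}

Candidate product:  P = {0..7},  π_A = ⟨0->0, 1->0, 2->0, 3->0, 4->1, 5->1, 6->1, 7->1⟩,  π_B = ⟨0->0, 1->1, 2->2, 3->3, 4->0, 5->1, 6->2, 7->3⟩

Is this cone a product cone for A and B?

Answer: VALID PRODUCT

Trace:
|A|·|B| = 2·4 = 8;  |P| = 8
Check the pairing map k ↦ (π_A(k), π_B(k)):
  0 -> (0,0)
  1 -> (0,1)
  2 -> (0,2)
  3 -> (0,3)
  4 -> (1,0)
  5 -> (1,1)
  6 -> (1,2)
  7 -> (1,3)
distinct pairs in image: 8 / 8 needed
  → bijection onto A×B; projections well-typed.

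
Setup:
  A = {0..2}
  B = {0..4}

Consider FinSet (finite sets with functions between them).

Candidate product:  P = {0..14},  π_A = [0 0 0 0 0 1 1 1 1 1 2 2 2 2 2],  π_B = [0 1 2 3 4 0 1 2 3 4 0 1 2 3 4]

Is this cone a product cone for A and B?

|A|·|B| = 3·5 = 15;  |P| = 15
Check the pairing map k ↦ (π_A(k), π_B(k)):
  0 ↦ (0,0)
  1 ↦ (0,1)
  2 ↦ (0,2)
  3 ↦ (0,3)
  4 ↦ (0,4)
  5 ↦ (1,0)
  6 ↦ (1,1)
  7 ↦ (1,2)
  8 ↦ (1,3)
  9 ↦ (1,4)
  10 ↦ (2,0)
  11 ↦ (2,1)
  12 ↦ (2,2)
  13 ↦ (2,3)
  14 ↦ (2,4)
distinct pairs in image: 15 / 15 needed
  → bijection onto A×B; projections well-typed.

Answer: VALID PRODUCT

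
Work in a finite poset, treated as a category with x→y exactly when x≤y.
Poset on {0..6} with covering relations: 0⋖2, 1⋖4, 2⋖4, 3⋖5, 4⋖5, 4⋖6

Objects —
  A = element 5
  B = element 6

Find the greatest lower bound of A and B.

{x : x⊑A ∧ x⊑B} = {0,1,2,4}  (A=5, B=6)
  0 ⊑ 4
  1 ⊑ 4
  2 ⊑ 4
  4 ⊑ 4
glb = 4

Answer: A∧B = 4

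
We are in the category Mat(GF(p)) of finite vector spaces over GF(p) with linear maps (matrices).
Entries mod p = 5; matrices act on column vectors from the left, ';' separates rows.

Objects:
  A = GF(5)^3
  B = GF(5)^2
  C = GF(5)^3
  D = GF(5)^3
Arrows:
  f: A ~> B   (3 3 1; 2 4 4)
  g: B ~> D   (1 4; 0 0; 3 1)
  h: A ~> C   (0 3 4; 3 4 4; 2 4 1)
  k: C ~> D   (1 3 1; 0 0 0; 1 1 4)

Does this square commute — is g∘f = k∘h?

Answer: COMMUTES

Trace:
1) trace f;g:
  e0=⟨1,0,0⟩ f~>⟨3,2⟩ g~>⟨1,0,1⟩
  e1=⟨0,1,0⟩ f~>⟨3,4⟩ g~>⟨4,0,3⟩
  e2=⟨0,0,1⟩ f~>⟨1,4⟩ g~>⟨2,0,2⟩
  ⟦path⟧₁ = (1 4 2; 0 0 0; 1 3 2)
2) trace h;k:
  e0=⟨1,0,0⟩ h~>⟨0,3,2⟩ k~>⟨1,0,1⟩
  e1=⟨0,1,0⟩ h~>⟨3,4,4⟩ k~>⟨4,0,3⟩
  e2=⟨0,0,1⟩ h~>⟨4,4,1⟩ k~>⟨2,0,2⟩
  ⟦path⟧₂ = (1 4 2; 0 0 0; 1 3 2)
Equal? equal; square commutes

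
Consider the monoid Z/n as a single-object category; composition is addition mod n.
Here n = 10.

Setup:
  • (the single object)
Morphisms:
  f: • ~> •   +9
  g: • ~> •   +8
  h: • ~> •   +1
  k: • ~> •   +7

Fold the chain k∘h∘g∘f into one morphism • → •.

Answer: +5

Work:
  0 +9≡9 +8≡7 +1≡8 +7≡5  (mod 10)
result: +5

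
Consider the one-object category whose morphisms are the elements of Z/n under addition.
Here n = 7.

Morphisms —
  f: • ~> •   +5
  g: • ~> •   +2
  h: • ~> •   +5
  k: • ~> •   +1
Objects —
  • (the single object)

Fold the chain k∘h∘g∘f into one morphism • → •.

  0 +5≡5 +2≡0 +5≡5 +1≡6  (mod 7)
result: +6

Answer: +6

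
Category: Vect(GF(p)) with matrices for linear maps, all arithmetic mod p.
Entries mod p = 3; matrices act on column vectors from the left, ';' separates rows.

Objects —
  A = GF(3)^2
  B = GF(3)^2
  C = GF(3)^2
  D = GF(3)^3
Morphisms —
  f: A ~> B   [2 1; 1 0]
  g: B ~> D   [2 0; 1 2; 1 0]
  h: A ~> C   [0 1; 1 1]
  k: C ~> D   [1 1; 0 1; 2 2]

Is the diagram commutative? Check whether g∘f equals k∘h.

Answer: COMMUTES

Work:
Along f;g (path 1):
  e0=⟨1,0⟩ f~>⟨2,1⟩ g~>⟨1,1,2⟩
  e1=⟨0,1⟩ f~>⟨1,0⟩ g~>⟨2,1,1⟩
  result₁ = [1 2; 1 1; 2 1]
Along h;k (path 2):
  e0=⟨1,0⟩ h~>⟨0,1⟩ k~>⟨1,1,2⟩
  e1=⟨0,1⟩ h~>⟨1,1⟩ k~>⟨2,1,1⟩
  result₂ = [1 2; 1 1; 2 1]
Equal? same morphism ✓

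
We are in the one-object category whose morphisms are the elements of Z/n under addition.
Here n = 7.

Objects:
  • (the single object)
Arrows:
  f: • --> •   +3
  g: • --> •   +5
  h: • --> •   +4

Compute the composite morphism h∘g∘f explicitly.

Answer: +5

Work:
  0 +3≡3 +5≡1 +4≡5  (mod 7)
⟦path⟧: +5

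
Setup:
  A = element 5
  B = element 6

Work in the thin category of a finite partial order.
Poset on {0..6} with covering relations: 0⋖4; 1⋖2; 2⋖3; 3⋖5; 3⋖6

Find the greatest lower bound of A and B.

Lower bounds of A=5 and B=6: {1,2,3}
  1 ⊑ 3
  2 ⊑ 3
  3 ⊑ 3
glb = 3

Answer: A∧B = 3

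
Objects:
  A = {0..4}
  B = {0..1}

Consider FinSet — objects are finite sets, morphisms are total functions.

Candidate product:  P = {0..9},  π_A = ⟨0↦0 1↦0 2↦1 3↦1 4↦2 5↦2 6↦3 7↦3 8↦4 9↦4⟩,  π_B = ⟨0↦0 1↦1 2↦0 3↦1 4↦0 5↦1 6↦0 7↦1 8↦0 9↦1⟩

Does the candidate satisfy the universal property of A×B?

|A|·|B| = 5·2 = 10;  |P| = 10
Check the pairing map k ↦ (π_A(k), π_B(k)):
  0 ↦ (0,0)
  1 ↦ (0,1)
  2 ↦ (1,0)
  3 ↦ (1,1)
  4 ↦ (2,0)
  5 ↦ (2,1)
  6 ↦ (3,0)
  7 ↦ (3,1)
  8 ↦ (4,0)
  9 ↦ (4,1)
distinct pairs in image: 10 / 10 needed
  → bijection onto A×B; projections well-typed.

Answer: VALID PRODUCT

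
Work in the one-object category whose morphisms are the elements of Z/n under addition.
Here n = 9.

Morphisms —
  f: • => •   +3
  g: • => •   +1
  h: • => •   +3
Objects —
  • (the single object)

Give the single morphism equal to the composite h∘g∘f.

Answer: +7

Work:
  0 +3≡3 +1≡4 +3≡7  (mod 9)
composite: +7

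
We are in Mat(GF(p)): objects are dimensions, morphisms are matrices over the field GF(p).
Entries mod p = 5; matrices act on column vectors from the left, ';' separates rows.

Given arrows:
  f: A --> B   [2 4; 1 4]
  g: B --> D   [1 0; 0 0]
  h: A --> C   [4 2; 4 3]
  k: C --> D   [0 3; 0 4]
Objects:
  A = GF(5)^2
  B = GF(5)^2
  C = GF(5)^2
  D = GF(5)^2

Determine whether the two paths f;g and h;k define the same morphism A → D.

Answer: DOES NOT COMMUTE

Trace:
Path 1 = f;g:
  e0=⟨1,0⟩ f-->⟨2,1⟩ g-->⟨2,0⟩
  e1=⟨0,1⟩ f-->⟨4,4⟩ g-->⟨4,0⟩
  ⟦path⟧₁ = [2 4; 0 0]
Path 2 = h;k:
  e0=⟨1,0⟩ h-->⟨4,4⟩ k-->⟨2,1⟩
  e1=⟨0,1⟩ h-->⟨2,3⟩ k-->⟨4,2⟩
  ⟦path⟧₂ = [2 4; 1 2]
Equal? differ; not commutative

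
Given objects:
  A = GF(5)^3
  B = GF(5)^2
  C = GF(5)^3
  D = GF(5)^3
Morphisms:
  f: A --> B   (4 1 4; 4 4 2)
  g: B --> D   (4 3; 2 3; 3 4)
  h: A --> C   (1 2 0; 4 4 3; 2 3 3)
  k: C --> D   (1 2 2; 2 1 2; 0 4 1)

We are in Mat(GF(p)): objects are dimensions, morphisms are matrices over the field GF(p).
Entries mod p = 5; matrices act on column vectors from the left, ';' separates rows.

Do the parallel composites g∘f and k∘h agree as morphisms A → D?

Answer: COMMUTES

Derivation:
Along f;g (path 1):
  e0=[1,0,0] f-->[4,4] g-->[3,0,3]
  e1=[0,1,0] f-->[1,4] g-->[1,4,4]
  e2=[0,0,1] f-->[4,2] g-->[2,4,0]
  composite₁ = (3 1 2; 0 4 4; 3 4 0)
Along h;k (path 2):
  e0=[1,0,0] h-->[1,4,2] k-->[3,0,3]
  e1=[0,1,0] h-->[2,4,3] k-->[1,4,4]
  e2=[0,0,1] h-->[0,3,3] k-->[2,4,0]
  composite₂ = (3 1 2; 0 4 4; 3 4 0)
Equal? equal; square commutes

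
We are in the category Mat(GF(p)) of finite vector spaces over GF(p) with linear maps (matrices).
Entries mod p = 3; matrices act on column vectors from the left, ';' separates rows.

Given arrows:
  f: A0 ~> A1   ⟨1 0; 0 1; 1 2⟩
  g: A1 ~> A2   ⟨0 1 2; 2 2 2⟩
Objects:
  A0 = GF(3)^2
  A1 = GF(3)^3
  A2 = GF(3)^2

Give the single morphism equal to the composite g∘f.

  e0=(1,0) f~>(1,0,1) g~>(2,1)
  e1=(0,1) f~>(0,1,2) g~>(2,0)
composite: ⟨2 2; 1 0⟩

Answer: ⟨2 2; 1 0⟩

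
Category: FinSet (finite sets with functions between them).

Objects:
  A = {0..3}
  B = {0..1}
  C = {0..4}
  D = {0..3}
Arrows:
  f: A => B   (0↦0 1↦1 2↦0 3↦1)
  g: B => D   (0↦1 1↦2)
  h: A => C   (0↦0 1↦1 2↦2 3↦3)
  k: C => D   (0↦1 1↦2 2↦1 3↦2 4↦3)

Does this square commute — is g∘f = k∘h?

Along f;g (path 1):
  0 f=>0 g=>1
  1 f=>1 g=>2
  2 f=>0 g=>1
  3 f=>1 g=>2
  composite₁ = (0↦1 1↦2 2↦1 3↦2)
Along h;k (path 2):
  0 h=>0 k=>1
  1 h=>1 k=>2
  2 h=>2 k=>1
  3 h=>3 k=>2
  composite₂ = (0↦1 1↦2 2↦1 3↦2)
Equal? equal; square commutes

Answer: COMMUTES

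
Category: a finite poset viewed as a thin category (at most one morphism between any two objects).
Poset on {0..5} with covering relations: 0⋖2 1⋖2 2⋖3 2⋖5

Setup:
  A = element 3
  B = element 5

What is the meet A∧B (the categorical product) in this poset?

Answer: A∧B = 2

Derivation:
{x : x≤A ∧ x≤B} = {0,1,2}  (A=3, B=5)
  0 ≤ 2
  1 ≤ 2
  2 ≤ 2
glb = 2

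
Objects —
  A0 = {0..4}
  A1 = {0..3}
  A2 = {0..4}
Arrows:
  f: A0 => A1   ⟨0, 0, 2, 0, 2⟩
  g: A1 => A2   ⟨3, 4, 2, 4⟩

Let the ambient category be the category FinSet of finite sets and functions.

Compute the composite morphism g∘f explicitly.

  0 f=>0 g=>3
  1 f=>0 g=>3
  2 f=>2 g=>2
  3 f=>0 g=>3
  4 f=>2 g=>2
composite: ⟨3, 3, 2, 3, 2⟩

Answer: ⟨3, 3, 2, 3, 2⟩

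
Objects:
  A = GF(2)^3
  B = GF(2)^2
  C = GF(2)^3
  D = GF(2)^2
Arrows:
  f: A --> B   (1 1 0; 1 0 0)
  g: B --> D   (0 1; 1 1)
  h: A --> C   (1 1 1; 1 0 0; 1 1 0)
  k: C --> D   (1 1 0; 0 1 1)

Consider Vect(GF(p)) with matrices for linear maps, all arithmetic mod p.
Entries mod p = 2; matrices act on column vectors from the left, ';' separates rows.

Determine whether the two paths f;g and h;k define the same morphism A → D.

1) trace f;g:
  e0=(1,0,0) f-->(1,1) g-->(1,0)
  e1=(0,1,0) f-->(1,0) g-->(0,1)
  e2=(0,0,1) f-->(0,0) g-->(0,0)
  composite₁ = (1 0 0; 0 1 0)
2) trace h;k:
  e0=(1,0,0) h-->(1,1,1) k-->(0,0)
  e1=(0,1,0) h-->(1,0,1) k-->(1,1)
  e2=(0,0,1) h-->(1,0,0) k-->(1,0)
  composite₂ = (0 1 1; 0 1 0)
Equal? NO — does not commute

Answer: DOES NOT COMMUTE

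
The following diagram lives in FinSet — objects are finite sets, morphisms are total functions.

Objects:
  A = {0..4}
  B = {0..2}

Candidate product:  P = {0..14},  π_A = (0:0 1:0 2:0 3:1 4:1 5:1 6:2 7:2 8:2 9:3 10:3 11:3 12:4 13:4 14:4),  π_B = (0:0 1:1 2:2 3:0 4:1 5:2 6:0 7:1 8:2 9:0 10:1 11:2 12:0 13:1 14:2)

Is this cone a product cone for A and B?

Answer: VALID PRODUCT

Trace:
|A|·|B| = 5·3 = 15;  |P| = 15
Check the pairing map k ↦ (π_A(k), π_B(k)):
  0 : (0,0)
  1 : (0,1)
  2 : (0,2)
  3 : (1,0)
  4 : (1,1)
  5 : (1,2)
  6 : (2,0)
  7 : (2,1)
  8 : (2,2)
  9 : (3,0)
  10 : (3,1)
  11 : (3,2)
  12 : (4,0)
  13 : (4,1)
  14 : (4,2)
distinct pairs in image: 15 / 15 needed
  → bijection onto A×B; projections well-typed.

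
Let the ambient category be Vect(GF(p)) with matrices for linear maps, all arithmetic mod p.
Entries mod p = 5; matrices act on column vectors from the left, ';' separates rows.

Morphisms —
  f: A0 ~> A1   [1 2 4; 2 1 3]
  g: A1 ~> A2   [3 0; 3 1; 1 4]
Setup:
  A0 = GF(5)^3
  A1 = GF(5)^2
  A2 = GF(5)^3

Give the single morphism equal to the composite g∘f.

Answer: [3 1 2; 0 2 0; 4 1 1]

Trace:
  e0=[1,0,0] f~>[1,2] g~>[3,0,4]
  e1=[0,1,0] f~>[2,1] g~>[1,2,1]
  e2=[0,0,1] f~>[4,3] g~>[2,0,1]
⟦path⟧: [3 1 2; 0 2 0; 4 1 1]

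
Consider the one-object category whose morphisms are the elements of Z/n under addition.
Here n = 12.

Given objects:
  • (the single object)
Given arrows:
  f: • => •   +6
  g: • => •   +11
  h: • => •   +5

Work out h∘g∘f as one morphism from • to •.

Answer: +10

Trace:
  0 +6≡6 +11≡5 +5≡10  (mod 12)
composite: +10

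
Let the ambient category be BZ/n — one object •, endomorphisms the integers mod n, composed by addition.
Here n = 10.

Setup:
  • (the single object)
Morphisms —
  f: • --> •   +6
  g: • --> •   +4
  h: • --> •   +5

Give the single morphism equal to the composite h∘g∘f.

  0 +6≡6 +4≡0 +5≡5  (mod 10)
result: +5

Answer: +5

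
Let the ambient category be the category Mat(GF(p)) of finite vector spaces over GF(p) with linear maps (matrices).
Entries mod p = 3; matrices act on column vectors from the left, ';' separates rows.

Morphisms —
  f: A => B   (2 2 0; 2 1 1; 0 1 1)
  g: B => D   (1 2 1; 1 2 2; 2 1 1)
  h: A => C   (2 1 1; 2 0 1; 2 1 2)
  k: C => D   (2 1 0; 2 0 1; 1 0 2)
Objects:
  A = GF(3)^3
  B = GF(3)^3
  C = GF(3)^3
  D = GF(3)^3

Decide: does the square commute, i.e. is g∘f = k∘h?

Answer: COMMUTES

Trace:
1) trace f;g:
  e0=[1,0,0] f=>[2,2,0] g=>[0,0,0]
  e1=[0,1,0] f=>[2,1,1] g=>[2,0,0]
  e2=[0,0,1] f=>[0,1,1] g=>[0,1,2]
  ⟦path⟧₁ = (0 2 0; 0 0 1; 0 0 2)
2) trace h;k:
  e0=[1,0,0] h=>[2,2,2] k=>[0,0,0]
  e1=[0,1,0] h=>[1,0,1] k=>[2,0,0]
  e2=[0,0,1] h=>[1,1,2] k=>[0,1,2]
  ⟦path⟧₂ = (0 2 0; 0 0 1; 0 0 2)
Equal? YES — commutes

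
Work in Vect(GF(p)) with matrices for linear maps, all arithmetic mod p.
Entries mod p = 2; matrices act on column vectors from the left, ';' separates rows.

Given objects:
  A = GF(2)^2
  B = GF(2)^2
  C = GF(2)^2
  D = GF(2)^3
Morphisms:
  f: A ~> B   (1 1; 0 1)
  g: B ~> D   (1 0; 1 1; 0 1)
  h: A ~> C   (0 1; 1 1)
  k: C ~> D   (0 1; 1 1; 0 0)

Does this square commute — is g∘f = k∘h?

Answer: DOES NOT COMMUTE

Trace:
1) trace f;g:
  e0=⟨1,0⟩ f~>⟨1,0⟩ g~>⟨1,1,0⟩
  e1=⟨0,1⟩ f~>⟨1,1⟩ g~>⟨1,0,1⟩
  result₁ = (1 1; 1 0; 0 1)
2) trace h;k:
  e0=⟨1,0⟩ h~>⟨0,1⟩ k~>⟨1,1,0⟩
  e1=⟨0,1⟩ h~>⟨1,1⟩ k~>⟨1,0,0⟩
  result₂ = (1 1; 1 0; 0 0)
Equal? NO — does not commute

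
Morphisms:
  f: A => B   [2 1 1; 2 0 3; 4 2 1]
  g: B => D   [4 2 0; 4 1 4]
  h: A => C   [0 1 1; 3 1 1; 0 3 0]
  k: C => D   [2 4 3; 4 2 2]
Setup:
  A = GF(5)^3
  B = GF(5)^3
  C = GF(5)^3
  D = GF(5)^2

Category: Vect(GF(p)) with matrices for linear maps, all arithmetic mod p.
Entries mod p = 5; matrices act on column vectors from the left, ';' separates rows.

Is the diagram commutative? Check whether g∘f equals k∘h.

Answer: DOES NOT COMMUTE

Trace:
1) trace f;g:
  e0=⟨1,0,0⟩ f=>⟨2,2,4⟩ g=>⟨2,1⟩
  e1=⟨0,1,0⟩ f=>⟨1,0,2⟩ g=>⟨4,2⟩
  e2=⟨0,0,1⟩ f=>⟨1,3,1⟩ g=>⟨0,1⟩
  composite₁ = [2 4 0; 1 2 1]
2) trace h;k:
  e0=⟨1,0,0⟩ h=>⟨0,3,0⟩ k=>⟨2,1⟩
  e1=⟨0,1,0⟩ h=>⟨1,1,3⟩ k=>⟨0,2⟩
  e2=⟨0,0,1⟩ h=>⟨1,1,0⟩ k=>⟨1,1⟩
  composite₂ = [2 0 1; 1 2 1]
Equal? NO — does not commute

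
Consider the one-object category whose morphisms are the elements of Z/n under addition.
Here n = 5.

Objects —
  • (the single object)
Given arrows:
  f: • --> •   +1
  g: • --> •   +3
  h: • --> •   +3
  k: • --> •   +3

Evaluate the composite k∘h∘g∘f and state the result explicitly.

  0 +1≡1 +3≡4 +3≡2 +3≡0  (mod 5)
result: +0

Answer: +0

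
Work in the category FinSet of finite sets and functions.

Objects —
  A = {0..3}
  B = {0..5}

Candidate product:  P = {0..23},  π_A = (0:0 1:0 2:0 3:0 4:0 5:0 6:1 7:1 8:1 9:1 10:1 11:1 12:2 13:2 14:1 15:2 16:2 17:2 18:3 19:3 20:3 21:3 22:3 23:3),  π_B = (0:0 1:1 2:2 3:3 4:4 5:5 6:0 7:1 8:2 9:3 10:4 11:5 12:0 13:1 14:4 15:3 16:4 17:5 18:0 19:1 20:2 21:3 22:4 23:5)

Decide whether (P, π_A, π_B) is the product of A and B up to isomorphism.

Answer: NOT A VALID PRODUCT — duplicate pair at indices 10,14

Trace:
|A|·|B| = 4·6 = 24;  |P| = 24
Check the pairing map k ↦ (π_A(k), π_B(k)):
  0 : (0,0)
  1 : (0,1)
  2 : (0,2)
  3 : (0,3)
  4 : (0,4)
  5 : (0,5)
  6 : (1,0)
  7 : (1,1)
  8 : (1,2)
  9 : (1,3)
  10 : (1,4)
  11 : (1,5)
  12 : (2,0)
  13 : (2,1)
  14 : (1,4)  ✗ repeats pair of k=10
  15 : (2,3)
  16 : (2,4)
  17 : (2,5)
  18 : (3,0)
  19 : (3,1)
  20 : (3,2)
  21 : (3,3)
  22 : (3,4)
  23 : (3,5)
distinct pairs in image: 23 / 24 needed
  → (1,4) hit at k=10 and k=14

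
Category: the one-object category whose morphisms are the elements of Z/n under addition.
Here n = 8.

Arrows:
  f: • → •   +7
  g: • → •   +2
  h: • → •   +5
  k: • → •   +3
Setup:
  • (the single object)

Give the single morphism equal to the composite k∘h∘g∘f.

Answer: +1

Derivation:
  0 +7≡7 +2≡1 +5≡6 +3≡1  (mod 8)
composite: +1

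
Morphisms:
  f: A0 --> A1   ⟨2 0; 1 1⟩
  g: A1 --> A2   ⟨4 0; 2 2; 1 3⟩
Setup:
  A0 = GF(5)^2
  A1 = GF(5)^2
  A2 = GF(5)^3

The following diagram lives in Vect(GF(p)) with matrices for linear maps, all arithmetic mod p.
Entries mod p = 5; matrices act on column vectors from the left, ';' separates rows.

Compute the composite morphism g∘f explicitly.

Answer: ⟨3 0; 1 2; 0 3⟩

Work:
  e0=⟨1,0⟩ f-->⟨2,1⟩ g-->⟨3,1,0⟩
  e1=⟨0,1⟩ f-->⟨0,1⟩ g-->⟨0,2,3⟩
result: ⟨3 0; 1 2; 0 3⟩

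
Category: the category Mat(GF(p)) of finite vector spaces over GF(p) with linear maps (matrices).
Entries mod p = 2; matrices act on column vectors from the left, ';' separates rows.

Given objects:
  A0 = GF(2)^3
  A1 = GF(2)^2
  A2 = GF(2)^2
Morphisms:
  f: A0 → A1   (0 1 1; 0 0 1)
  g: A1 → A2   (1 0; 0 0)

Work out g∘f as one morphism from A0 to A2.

Answer: (0 1 1; 0 0 0)

Derivation:
  e0=[1,0,0] f→[0,0] g→[0,0]
  e1=[0,1,0] f→[1,0] g→[1,0]
  e2=[0,0,1] f→[1,1] g→[1,0]
composite: (0 1 1; 0 0 0)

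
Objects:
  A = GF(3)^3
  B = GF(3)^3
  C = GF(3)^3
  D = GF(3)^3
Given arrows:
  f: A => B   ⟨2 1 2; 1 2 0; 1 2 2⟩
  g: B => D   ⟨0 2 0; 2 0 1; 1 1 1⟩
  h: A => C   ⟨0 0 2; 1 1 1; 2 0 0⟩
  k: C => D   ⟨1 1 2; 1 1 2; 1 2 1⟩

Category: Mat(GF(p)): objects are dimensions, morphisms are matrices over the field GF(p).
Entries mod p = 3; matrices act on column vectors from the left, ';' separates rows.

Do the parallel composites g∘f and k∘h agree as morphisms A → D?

Along f;g (path 1):
  e0=(1,0,0) f=>(2,1,1) g=>(2,2,1)
  e1=(0,1,0) f=>(1,2,2) g=>(1,1,2)
  e2=(0,0,1) f=>(2,0,2) g=>(0,0,1)
  ⟦path⟧₁ = ⟨2 1 0; 2 1 0; 1 2 1⟩
Along h;k (path 2):
  e0=(1,0,0) h=>(0,1,2) k=>(2,2,1)
  e1=(0,1,0) h=>(0,1,0) k=>(1,1,2)
  e2=(0,0,1) h=>(2,1,0) k=>(0,0,1)
  ⟦path⟧₂ = ⟨2 1 0; 2 1 0; 1 2 1⟩
Equal? same morphism ✓

Answer: COMMUTES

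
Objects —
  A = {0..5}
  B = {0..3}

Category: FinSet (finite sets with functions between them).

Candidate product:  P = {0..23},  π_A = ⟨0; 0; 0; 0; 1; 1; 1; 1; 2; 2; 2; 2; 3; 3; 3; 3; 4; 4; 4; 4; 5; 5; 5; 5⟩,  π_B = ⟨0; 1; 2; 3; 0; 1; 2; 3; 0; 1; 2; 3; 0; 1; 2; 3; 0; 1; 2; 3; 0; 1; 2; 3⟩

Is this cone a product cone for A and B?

|A|·|B| = 6·4 = 24;  |P| = 24
Check the pairing map k ↦ (π_A(k), π_B(k)):
  0 ↦ (0,0)
  1 ↦ (0,1)
  2 ↦ (0,2)
  3 ↦ (0,3)
  4 ↦ (1,0)
  5 ↦ (1,1)
  6 ↦ (1,2)
  7 ↦ (1,3)
  8 ↦ (2,0)
  9 ↦ (2,1)
  10 ↦ (2,2)
  11 ↦ (2,3)
  12 ↦ (3,0)
  13 ↦ (3,1)
  14 ↦ (3,2)
  15 ↦ (3,3)
  16 ↦ (4,0)
  17 ↦ (4,1)
  18 ↦ (4,2)
  19 ↦ (4,3)
  20 ↦ (5,0)
  21 ↦ (5,1)
  22 ↦ (5,2)
  23 ↦ (5,3)
distinct pairs in image: 24 / 24 needed
  → bijection onto A×B; projections well-typed.

Answer: VALID PRODUCT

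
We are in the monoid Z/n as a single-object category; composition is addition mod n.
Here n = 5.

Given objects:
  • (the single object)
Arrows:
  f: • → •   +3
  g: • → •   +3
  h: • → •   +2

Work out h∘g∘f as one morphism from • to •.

Answer: +3

Work:
  0 +3≡3 +3≡1 +2≡3  (mod 5)
result: +3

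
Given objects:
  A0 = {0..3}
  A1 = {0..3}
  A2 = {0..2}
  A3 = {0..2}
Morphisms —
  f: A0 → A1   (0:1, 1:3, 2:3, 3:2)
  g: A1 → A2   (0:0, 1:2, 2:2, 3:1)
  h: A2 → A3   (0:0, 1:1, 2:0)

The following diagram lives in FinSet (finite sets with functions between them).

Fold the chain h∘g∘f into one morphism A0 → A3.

  0 f→1 g→2 h→0
  1 f→3 g→1 h→1
  2 f→3 g→1 h→1
  3 f→2 g→2 h→0
composite: (0:0, 1:1, 2:1, 3:0)

Answer: (0:0, 1:1, 2:1, 3:0)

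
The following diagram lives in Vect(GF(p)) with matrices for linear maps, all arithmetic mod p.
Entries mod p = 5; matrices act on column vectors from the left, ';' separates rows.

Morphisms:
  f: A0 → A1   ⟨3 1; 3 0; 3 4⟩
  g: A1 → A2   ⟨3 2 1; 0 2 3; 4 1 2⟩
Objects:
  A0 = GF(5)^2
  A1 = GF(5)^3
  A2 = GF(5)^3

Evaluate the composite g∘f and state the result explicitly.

  e0=[1,0] f→[3,3,3] g→[3,0,1]
  e1=[0,1] f→[1,0,4] g→[2,2,2]
result: ⟨3 2; 0 2; 1 2⟩

Answer: ⟨3 2; 0 2; 1 2⟩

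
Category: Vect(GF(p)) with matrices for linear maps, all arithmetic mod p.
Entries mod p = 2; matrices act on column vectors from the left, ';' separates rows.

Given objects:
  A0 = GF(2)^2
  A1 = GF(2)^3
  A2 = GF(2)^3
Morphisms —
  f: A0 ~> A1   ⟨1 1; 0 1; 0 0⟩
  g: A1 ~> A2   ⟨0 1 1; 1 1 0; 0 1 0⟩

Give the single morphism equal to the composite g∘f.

Answer: ⟨0 1; 1 0; 0 1⟩

Trace:
  e0=(1,0) f~>(1,0,0) g~>(0,1,0)
  e1=(0,1) f~>(1,1,0) g~>(1,0,1)
⟦path⟧: ⟨0 1; 1 0; 0 1⟩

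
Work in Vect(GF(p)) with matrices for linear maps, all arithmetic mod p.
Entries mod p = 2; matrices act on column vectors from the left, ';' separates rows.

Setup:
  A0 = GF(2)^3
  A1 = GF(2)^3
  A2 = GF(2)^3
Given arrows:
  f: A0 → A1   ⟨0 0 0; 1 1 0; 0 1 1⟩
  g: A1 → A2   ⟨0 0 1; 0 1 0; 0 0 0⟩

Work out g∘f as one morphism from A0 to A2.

Answer: ⟨0 1 1; 1 1 0; 0 0 0⟩

Work:
  e0=(1,0,0) f→(0,1,0) g→(0,1,0)
  e1=(0,1,0) f→(0,1,1) g→(1,1,0)
  e2=(0,0,1) f→(0,0,1) g→(1,0,0)
⟦path⟧: ⟨0 1 1; 1 1 0; 0 0 0⟩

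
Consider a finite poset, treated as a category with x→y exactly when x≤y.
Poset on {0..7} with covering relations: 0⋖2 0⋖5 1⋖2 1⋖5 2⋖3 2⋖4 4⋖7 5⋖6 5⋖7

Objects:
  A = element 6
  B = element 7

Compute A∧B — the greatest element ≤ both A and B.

Answer: A∧B = 5

Work:
Common predecessors of 6,7: {0,1,5}
  0 ⊑ 5
  1 ⊑ 5
  5 ⊑ 5
glb = 5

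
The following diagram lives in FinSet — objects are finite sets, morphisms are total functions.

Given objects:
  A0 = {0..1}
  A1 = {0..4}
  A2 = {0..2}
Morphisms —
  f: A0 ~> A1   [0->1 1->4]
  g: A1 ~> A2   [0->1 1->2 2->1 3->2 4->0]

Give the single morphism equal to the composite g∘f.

Answer: [0->2 1->0]

Work:
  0 f~>1 g~>2
  1 f~>4 g~>0
result: [0->2 1->0]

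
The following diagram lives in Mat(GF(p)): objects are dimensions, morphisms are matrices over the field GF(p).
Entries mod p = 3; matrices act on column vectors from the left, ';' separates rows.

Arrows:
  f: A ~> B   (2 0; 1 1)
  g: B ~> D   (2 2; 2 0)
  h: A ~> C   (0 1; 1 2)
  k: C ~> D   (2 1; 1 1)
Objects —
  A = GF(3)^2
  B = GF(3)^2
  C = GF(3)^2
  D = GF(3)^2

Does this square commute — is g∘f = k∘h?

Along f;g (path 1):
  e0=[1,0] f~>[2,1] g~>[0,1]
  e1=[0,1] f~>[0,1] g~>[2,0]
  ⟦path⟧₁ = (0 2; 1 0)
Along h;k (path 2):
  e0=[1,0] h~>[0,1] k~>[1,1]
  e1=[0,1] h~>[1,2] k~>[1,0]
  ⟦path⟧₂ = (1 1; 1 0)
Equal? NO — does not commute

Answer: DOES NOT COMMUTE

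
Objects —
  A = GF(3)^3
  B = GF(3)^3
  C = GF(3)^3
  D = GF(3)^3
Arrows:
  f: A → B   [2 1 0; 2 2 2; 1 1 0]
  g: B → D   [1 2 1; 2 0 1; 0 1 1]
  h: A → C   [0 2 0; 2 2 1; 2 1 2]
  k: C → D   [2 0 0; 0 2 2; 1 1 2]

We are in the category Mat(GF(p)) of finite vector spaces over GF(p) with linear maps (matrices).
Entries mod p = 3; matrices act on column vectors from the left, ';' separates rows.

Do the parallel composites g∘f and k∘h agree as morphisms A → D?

Answer: DOES NOT COMMUTE

Derivation:
Along f;g (path 1):
  e0=(1,0,0) f→(2,2,1) g→(1,2,0)
  e1=(0,1,0) f→(1,2,1) g→(0,0,0)
  e2=(0,0,1) f→(0,2,0) g→(1,0,2)
  ⟦path⟧₁ = [1 0 1; 2 0 0; 0 0 2]
Along h;k (path 2):
  e0=(1,0,0) h→(0,2,2) k→(0,2,0)
  e1=(0,1,0) h→(2,2,1) k→(1,0,0)
  e2=(0,0,1) h→(0,1,2) k→(0,0,2)
  ⟦path⟧₂ = [0 1 0; 2 0 0; 0 0 2]
Equal? differ; not commutative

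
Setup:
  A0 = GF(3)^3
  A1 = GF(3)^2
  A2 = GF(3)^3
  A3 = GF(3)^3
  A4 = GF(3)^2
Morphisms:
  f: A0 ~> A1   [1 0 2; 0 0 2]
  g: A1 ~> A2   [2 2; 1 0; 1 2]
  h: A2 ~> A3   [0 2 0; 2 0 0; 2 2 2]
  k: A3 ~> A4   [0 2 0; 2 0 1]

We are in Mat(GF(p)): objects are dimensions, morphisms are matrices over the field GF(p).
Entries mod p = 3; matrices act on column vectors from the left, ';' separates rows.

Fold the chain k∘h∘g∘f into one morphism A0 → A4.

Answer: [2 0 2; 0 0 1]

Trace:
  e0=(1,0,0) f~>(1,0) g~>(2,1,1) h~>(2,1,2) k~>(2,0)
  e1=(0,1,0) f~>(0,0) g~>(0,0,0) h~>(0,0,0) k~>(0,0)
  e2=(0,0,1) f~>(2,2) g~>(2,2,0) h~>(1,1,2) k~>(2,1)
result: [2 0 2; 0 0 1]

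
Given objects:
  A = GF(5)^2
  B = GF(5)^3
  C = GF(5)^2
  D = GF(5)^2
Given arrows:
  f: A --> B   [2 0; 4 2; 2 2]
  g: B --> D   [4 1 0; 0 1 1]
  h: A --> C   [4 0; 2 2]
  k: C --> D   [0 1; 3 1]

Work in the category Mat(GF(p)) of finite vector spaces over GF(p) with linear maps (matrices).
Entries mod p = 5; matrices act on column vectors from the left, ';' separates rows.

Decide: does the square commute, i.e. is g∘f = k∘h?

Path 1 = f;g:
  e0=[1,0] f-->[2,4,2] g-->[2,1]
  e1=[0,1] f-->[0,2,2] g-->[2,4]
  ⟦path⟧₁ = [2 2; 1 4]
Path 2 = h;k:
  e0=[1,0] h-->[4,2] k-->[2,4]
  e1=[0,1] h-->[0,2] k-->[2,2]
  ⟦path⟧₂ = [2 2; 4 2]
Equal? NO — does not commute

Answer: DOES NOT COMMUTE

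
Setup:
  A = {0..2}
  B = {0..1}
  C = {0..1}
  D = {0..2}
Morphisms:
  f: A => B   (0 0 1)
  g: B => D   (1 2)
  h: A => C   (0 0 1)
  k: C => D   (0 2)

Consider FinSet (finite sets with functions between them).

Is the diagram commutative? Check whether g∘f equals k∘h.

Along f;g (path 1):
  0 f=>0 g=>1
  1 f=>0 g=>1
  2 f=>1 g=>2
  result₁ = (1 1 2)
Along h;k (path 2):
  0 h=>0 k=>0
  1 h=>0 k=>0
  2 h=>1 k=>2
  result₂ = (0 0 2)
Equal? distinct morphisms ✗

Answer: DOES NOT COMMUTE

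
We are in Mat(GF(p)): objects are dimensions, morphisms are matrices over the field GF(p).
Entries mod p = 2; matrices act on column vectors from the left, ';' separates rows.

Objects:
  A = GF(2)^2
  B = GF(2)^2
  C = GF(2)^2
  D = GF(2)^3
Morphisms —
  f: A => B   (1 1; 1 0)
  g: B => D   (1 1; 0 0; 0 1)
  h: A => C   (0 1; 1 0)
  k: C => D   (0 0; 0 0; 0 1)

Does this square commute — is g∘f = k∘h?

Along f;g (path 1):
  e0=(1,0) f=>(1,1) g=>(0,0,1)
  e1=(0,1) f=>(1,0) g=>(1,0,0)
  result₁ = (0 1; 0 0; 1 0)
Along h;k (path 2):
  e0=(1,0) h=>(0,1) k=>(0,0,1)
  e1=(0,1) h=>(1,0) k=>(0,0,0)
  result₂ = (0 0; 0 0; 1 0)
Equal? NO — does not commute

Answer: DOES NOT COMMUTE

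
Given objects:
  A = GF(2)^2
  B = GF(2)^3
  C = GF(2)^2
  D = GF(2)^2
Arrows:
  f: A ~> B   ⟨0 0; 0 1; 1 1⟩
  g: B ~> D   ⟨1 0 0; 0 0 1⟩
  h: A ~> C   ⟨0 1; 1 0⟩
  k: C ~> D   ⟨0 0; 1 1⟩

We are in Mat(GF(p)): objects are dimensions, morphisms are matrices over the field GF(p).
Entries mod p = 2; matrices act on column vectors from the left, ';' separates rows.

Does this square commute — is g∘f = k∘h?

Answer: COMMUTES

Trace:
Path 1 = f;g:
  e0=(1,0) f~>(0,0,1) g~>(0,1)
  e1=(0,1) f~>(0,1,1) g~>(0,1)
  ⟦path⟧₁ = ⟨0 0; 1 1⟩
Path 2 = h;k:
  e0=(1,0) h~>(0,1) k~>(0,1)
  e1=(0,1) h~>(1,0) k~>(0,1)
  ⟦path⟧₂ = ⟨0 0; 1 1⟩
Equal? same morphism ✓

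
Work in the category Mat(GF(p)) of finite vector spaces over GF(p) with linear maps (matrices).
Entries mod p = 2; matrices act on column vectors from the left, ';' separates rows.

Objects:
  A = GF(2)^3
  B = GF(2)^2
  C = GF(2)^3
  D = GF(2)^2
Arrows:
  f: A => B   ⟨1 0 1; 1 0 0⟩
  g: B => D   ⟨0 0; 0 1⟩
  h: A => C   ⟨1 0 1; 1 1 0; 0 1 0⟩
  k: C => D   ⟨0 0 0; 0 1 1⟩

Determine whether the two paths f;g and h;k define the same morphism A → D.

Answer: COMMUTES

Derivation:
1) trace f;g:
  e0=(1,0,0) f=>(1,1) g=>(0,1)
  e1=(0,1,0) f=>(0,0) g=>(0,0)
  e2=(0,0,1) f=>(1,0) g=>(0,0)
  composite₁ = ⟨0 0 0; 1 0 0⟩
2) trace h;k:
  e0=(1,0,0) h=>(1,1,0) k=>(0,1)
  e1=(0,1,0) h=>(0,1,1) k=>(0,0)
  e2=(0,0,1) h=>(1,0,0) k=>(0,0)
  composite₂ = ⟨0 0 0; 1 0 0⟩
Equal? same morphism ✓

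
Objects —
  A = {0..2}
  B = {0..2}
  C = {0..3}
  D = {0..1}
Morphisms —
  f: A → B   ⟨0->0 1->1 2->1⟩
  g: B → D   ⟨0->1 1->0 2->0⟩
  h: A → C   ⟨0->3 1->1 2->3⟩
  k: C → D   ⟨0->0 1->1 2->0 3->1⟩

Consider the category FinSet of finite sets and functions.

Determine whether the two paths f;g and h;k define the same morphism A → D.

Along f;g (path 1):
  0 f→0 g→1
  1 f→1 g→0
  2 f→1 g→0
  composite₁ = ⟨0->1 1->0 2->0⟩
Along h;k (path 2):
  0 h→3 k→1
  1 h→1 k→1
  2 h→3 k→1
  composite₂ = ⟨0->1 1->1 2->1⟩
Equal? differ; not commutative

Answer: DOES NOT COMMUTE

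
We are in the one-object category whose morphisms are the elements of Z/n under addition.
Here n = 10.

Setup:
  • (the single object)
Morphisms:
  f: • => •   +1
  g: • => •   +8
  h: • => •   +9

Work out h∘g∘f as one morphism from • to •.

Answer: +8

Trace:
  0 +1≡1 +8≡9 +9≡8  (mod 10)
result: +8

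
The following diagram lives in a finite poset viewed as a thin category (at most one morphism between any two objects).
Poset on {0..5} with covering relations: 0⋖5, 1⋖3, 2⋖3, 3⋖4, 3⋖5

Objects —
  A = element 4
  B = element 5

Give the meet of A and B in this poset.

Answer: A∧B = 3

Trace:
Common predecessors of 4,5: {1,2,3}
  1 <= 3
  2 <= 3
  3 <= 3
glb = 3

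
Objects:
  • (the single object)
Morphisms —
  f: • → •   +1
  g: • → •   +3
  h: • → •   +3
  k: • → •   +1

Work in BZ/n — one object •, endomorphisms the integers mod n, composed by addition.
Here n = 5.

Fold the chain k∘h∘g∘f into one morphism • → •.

  0 +1≡1 +3≡4 +3≡2 +1≡3  (mod 5)
composite: +3

Answer: +3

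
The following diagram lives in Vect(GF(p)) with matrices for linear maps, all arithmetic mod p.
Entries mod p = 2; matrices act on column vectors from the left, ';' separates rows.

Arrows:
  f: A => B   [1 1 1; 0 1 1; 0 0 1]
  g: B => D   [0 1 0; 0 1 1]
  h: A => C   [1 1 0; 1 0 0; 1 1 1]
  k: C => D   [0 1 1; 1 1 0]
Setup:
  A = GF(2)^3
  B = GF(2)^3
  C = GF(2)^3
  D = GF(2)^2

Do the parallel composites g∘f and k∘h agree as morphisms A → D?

Along f;g (path 1):
  e0=(1,0,0) f=>(1,0,0) g=>(0,0)
  e1=(0,1,0) f=>(1,1,0) g=>(1,1)
  e2=(0,0,1) f=>(1,1,1) g=>(1,0)
  ⟦path⟧₁ = [0 1 1; 0 1 0]
Along h;k (path 2):
  e0=(1,0,0) h=>(1,1,1) k=>(0,0)
  e1=(0,1,0) h=>(1,0,1) k=>(1,1)
  e2=(0,0,1) h=>(0,0,1) k=>(1,0)
  ⟦path⟧₂ = [0 1 1; 0 1 0]
Equal? same morphism ✓

Answer: COMMUTES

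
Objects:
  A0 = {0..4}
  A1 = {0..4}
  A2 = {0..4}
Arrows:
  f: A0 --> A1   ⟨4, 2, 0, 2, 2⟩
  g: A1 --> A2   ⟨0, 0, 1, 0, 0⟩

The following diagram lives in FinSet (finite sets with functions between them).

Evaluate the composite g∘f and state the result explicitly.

Answer: ⟨0, 1, 0, 1, 1⟩

Trace:
  0 f-->4 g-->0
  1 f-->2 g-->1
  2 f-->0 g-->0
  3 f-->2 g-->1
  4 f-->2 g-->1
result: ⟨0, 1, 0, 1, 1⟩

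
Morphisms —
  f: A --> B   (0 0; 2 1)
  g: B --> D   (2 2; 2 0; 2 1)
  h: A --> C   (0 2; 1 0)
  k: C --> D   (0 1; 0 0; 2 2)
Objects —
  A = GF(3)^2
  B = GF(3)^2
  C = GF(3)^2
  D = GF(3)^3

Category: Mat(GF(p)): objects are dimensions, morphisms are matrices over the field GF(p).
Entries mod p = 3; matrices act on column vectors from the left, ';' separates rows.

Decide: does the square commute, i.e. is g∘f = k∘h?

Along f;g (path 1):
  e0=⟨1,0⟩ f-->⟨0,2⟩ g-->⟨1,0,2⟩
  e1=⟨0,1⟩ f-->⟨0,1⟩ g-->⟨2,0,1⟩
  ⟦path⟧₁ = (1 2; 0 0; 2 1)
Along h;k (path 2):
  e0=⟨1,0⟩ h-->⟨0,1⟩ k-->⟨1,0,2⟩
  e1=⟨0,1⟩ h-->⟨2,0⟩ k-->⟨0,0,1⟩
  ⟦path⟧₂ = (1 0; 0 0; 2 1)
Equal? distinct morphisms ✗

Answer: DOES NOT COMMUTE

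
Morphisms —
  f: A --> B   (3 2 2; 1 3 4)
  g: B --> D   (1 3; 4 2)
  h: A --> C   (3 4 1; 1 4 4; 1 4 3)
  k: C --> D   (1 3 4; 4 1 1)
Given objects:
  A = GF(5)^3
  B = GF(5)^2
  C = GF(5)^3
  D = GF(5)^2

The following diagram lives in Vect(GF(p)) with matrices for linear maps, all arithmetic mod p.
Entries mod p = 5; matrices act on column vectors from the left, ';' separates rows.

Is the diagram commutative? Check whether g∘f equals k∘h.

Path 1 = f;g:
  e0=⟨1,0,0⟩ f-->⟨3,1⟩ g-->⟨1,4⟩
  e1=⟨0,1,0⟩ f-->⟨2,3⟩ g-->⟨1,4⟩
  e2=⟨0,0,1⟩ f-->⟨2,4⟩ g-->⟨4,1⟩
  composite₁ = (1 1 4; 4 4 1)
Path 2 = h;k:
  e0=⟨1,0,0⟩ h-->⟨3,1,1⟩ k-->⟨0,4⟩
  e1=⟨0,1,0⟩ h-->⟨4,4,4⟩ k-->⟨2,4⟩
  e2=⟨0,0,1⟩ h-->⟨1,4,3⟩ k-->⟨0,1⟩
  composite₂ = (0 2 0; 4 4 1)
Equal? differ; not commutative

Answer: DOES NOT COMMUTE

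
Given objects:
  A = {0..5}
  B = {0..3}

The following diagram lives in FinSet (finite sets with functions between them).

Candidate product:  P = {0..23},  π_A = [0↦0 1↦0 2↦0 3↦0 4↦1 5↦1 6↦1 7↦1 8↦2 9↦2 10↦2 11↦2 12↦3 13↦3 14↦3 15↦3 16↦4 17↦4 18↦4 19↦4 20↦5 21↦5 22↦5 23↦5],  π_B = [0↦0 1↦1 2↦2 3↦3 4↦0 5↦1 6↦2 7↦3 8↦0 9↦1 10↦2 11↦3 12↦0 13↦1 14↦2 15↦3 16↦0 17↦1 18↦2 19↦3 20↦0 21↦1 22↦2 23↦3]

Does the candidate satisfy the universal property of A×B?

|A|·|B| = 6·4 = 24;  |P| = 24
Check the pairing map k ↦ (π_A(k), π_B(k)):
  0 ↦ (0,0)
  1 ↦ (0,1)
  2 ↦ (0,2)
  3 ↦ (0,3)
  4 ↦ (1,0)
  5 ↦ (1,1)
  6 ↦ (1,2)
  7 ↦ (1,3)
  8 ↦ (2,0)
  9 ↦ (2,1)
  10 ↦ (2,2)
  11 ↦ (2,3)
  12 ↦ (3,0)
  13 ↦ (3,1)
  14 ↦ (3,2)
  15 ↦ (3,3)
  16 ↦ (4,0)
  17 ↦ (4,1)
  18 ↦ (4,2)
  19 ↦ (4,3)
  20 ↦ (5,0)
  21 ↦ (5,1)
  22 ↦ (5,2)
  23 ↦ (5,3)
distinct pairs in image: 24 / 24 needed
  → bijection onto A×B; projections well-typed.

Answer: VALID PRODUCT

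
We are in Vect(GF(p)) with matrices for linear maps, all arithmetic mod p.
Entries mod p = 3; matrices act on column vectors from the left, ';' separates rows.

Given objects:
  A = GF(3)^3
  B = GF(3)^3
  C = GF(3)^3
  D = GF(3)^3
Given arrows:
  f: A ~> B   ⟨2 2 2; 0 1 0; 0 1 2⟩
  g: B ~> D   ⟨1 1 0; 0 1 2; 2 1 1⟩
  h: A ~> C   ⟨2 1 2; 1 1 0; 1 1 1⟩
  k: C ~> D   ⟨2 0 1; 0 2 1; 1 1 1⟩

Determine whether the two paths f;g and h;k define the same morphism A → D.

1) trace f;g:
  e0=⟨1,0,0⟩ f~>⟨2,0,0⟩ g~>⟨2,0,1⟩
  e1=⟨0,1,0⟩ f~>⟨2,1,1⟩ g~>⟨0,0,0⟩
  e2=⟨0,0,1⟩ f~>⟨2,0,2⟩ g~>⟨2,1,0⟩
  ⟦path⟧₁ = ⟨2 0 2; 0 0 1; 1 0 0⟩
2) trace h;k:
  e0=⟨1,0,0⟩ h~>⟨2,1,1⟩ k~>⟨2,0,1⟩
  e1=⟨0,1,0⟩ h~>⟨1,1,1⟩ k~>⟨0,0,0⟩
  e2=⟨0,0,1⟩ h~>⟨2,0,1⟩ k~>⟨2,1,0⟩
  ⟦path⟧₂ = ⟨2 0 2; 0 0 1; 1 0 0⟩
Equal? YES — commutes

Answer: COMMUTES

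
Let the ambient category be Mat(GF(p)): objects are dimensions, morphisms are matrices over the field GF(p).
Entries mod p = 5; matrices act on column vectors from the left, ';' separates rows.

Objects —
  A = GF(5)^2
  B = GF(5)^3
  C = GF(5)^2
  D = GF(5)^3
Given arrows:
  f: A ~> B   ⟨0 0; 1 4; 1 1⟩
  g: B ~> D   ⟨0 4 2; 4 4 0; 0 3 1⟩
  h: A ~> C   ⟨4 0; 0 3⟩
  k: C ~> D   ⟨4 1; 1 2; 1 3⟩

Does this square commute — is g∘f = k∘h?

Answer: DOES NOT COMMUTE

Trace:
Path 1 = f;g:
  e0=(1,0) f~>(0,1,1) g~>(1,4,4)
  e1=(0,1) f~>(0,4,1) g~>(3,1,3)
  result₁ = ⟨1 3; 4 1; 4 3⟩
Path 2 = h;k:
  e0=(1,0) h~>(4,0) k~>(1,4,4)
  e1=(0,1) h~>(0,3) k~>(3,1,4)
  result₂ = ⟨1 3; 4 1; 4 4⟩
Equal? differ; not commutative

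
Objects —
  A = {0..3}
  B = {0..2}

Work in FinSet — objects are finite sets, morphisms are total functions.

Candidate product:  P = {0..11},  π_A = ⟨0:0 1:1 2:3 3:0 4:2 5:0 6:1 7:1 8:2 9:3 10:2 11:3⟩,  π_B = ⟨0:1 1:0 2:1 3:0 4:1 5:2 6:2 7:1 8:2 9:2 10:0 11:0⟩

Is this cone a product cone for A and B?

|A|·|B| = 4·3 = 12;  |P| = 12
Check the pairing map k ↦ (π_A(k), π_B(k)):
  0 : (0,1)
  1 : (1,0)
  2 : (3,1)
  3 : (0,0)
  4 : (2,1)
  5 : (0,2)
  6 : (1,2)
  7 : (1,1)
  8 : (2,2)
  9 : (3,2)
  10 : (2,0)
  11 : (3,0)
distinct pairs in image: 12 / 12 needed
  → bijection onto A×B; projections well-typed.

Answer: VALID PRODUCT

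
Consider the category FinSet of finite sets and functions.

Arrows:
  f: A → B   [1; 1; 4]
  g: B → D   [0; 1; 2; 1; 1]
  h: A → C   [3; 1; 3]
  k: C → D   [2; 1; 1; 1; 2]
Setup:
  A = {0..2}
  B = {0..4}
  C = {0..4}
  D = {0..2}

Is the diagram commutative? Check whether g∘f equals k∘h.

Answer: COMMUTES

Trace:
Path 1 = f;g:
  0 f→1 g→1
  1 f→1 g→1
  2 f→4 g→1
  result₁ = [1; 1; 1]
Path 2 = h;k:
  0 h→3 k→1
  1 h→1 k→1
  2 h→3 k→1
  result₂ = [1; 1; 1]
Equal? YES — commutes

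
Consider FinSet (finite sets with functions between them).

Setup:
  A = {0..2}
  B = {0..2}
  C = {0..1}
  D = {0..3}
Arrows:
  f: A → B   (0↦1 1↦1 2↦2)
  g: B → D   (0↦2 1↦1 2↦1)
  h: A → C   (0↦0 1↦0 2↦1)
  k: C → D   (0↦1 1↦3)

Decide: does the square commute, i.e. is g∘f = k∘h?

Along f;g (path 1):
  0 f→1 g→1
  1 f→1 g→1
  2 f→2 g→1
  ⟦path⟧₁ = (0↦1 1↦1 2↦1)
Along h;k (path 2):
  0 h→0 k→1
  1 h→0 k→1
  2 h→1 k→3
  ⟦path⟧₂ = (0↦1 1↦1 2↦3)
Equal? differ; not commutative

Answer: DOES NOT COMMUTE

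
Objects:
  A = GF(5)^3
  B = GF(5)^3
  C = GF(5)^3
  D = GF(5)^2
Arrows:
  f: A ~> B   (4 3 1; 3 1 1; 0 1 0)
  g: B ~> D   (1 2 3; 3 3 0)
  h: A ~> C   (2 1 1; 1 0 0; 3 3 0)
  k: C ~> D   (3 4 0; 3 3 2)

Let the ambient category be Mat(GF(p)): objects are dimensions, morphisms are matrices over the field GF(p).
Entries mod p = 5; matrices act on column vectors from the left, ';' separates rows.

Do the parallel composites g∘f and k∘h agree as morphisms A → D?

Answer: DOES NOT COMMUTE

Derivation:
Along f;g (path 1):
  e0=⟨1,0,0⟩ f~>⟨4,3,0⟩ g~>⟨0,1⟩
  e1=⟨0,1,0⟩ f~>⟨3,1,1⟩ g~>⟨3,2⟩
  e2=⟨0,0,1⟩ f~>⟨1,1,0⟩ g~>⟨3,1⟩
  ⟦path⟧₁ = (0 3 3; 1 2 1)
Along h;k (path 2):
  e0=⟨1,0,0⟩ h~>⟨2,1,3⟩ k~>⟨0,0⟩
  e1=⟨0,1,0⟩ h~>⟨1,0,3⟩ k~>⟨3,4⟩
  e2=⟨0,0,1⟩ h~>⟨1,0,0⟩ k~>⟨3,3⟩
  ⟦path⟧₂ = (0 3 3; 0 4 3)
Equal? differ; not commutative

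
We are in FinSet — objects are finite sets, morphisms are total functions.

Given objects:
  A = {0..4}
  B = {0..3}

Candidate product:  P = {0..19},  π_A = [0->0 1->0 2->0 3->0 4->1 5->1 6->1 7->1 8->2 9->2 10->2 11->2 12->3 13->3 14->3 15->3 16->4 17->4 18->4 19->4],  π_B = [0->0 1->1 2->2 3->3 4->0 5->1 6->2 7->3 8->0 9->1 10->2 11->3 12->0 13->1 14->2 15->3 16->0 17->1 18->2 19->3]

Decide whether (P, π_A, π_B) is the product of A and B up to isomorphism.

Answer: VALID PRODUCT

Derivation:
|A|·|B| = 5·4 = 20;  |P| = 20
Check the pairing map k ↦ (π_A(k), π_B(k)):
  0 -> (0,0)
  1 -> (0,1)
  2 -> (0,2)
  3 -> (0,3)
  4 -> (1,0)
  5 -> (1,1)
  6 -> (1,2)
  7 -> (1,3)
  8 -> (2,0)
  9 -> (2,1)
  10 -> (2,2)
  11 -> (2,3)
  12 -> (3,0)
  13 -> (3,1)
  14 -> (3,2)
  15 -> (3,3)
  16 -> (4,0)
  17 -> (4,1)
  18 -> (4,2)
  19 -> (4,3)
distinct pairs in image: 20 / 20 needed
  → bijection onto A×B; projections well-typed.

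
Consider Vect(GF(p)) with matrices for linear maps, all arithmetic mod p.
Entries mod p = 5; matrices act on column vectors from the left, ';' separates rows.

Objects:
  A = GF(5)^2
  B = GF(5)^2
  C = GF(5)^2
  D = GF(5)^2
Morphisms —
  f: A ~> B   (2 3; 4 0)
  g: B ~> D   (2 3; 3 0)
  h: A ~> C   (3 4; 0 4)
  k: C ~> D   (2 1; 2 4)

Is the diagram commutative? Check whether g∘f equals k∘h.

Path 1 = f;g:
  e0=⟨1,0⟩ f~>⟨2,4⟩ g~>⟨1,1⟩
  e1=⟨0,1⟩ f~>⟨3,0⟩ g~>⟨1,4⟩
  result₁ = (1 1; 1 4)
Path 2 = h;k:
  e0=⟨1,0⟩ h~>⟨3,0⟩ k~>⟨1,1⟩
  e1=⟨0,1⟩ h~>⟨4,4⟩ k~>⟨2,4⟩
  result₂ = (1 2; 1 4)
Equal? NO — does not commute

Answer: DOES NOT COMMUTE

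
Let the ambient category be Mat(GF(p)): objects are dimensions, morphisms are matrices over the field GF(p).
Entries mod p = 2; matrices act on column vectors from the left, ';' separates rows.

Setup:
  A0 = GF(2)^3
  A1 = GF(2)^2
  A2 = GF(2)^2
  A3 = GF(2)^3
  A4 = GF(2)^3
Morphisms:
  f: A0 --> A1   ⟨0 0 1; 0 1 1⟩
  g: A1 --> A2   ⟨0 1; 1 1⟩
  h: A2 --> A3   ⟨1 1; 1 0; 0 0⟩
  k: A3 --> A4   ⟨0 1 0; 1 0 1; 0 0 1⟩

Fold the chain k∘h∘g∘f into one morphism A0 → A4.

Answer: ⟨0 1 1; 0 0 1; 0 0 0⟩

Work:
  e0=⟨1,0,0⟩ f-->⟨0,0⟩ g-->⟨0,0⟩ h-->⟨0,0,0⟩ k-->⟨0,0,0⟩
  e1=⟨0,1,0⟩ f-->⟨0,1⟩ g-->⟨1,1⟩ h-->⟨0,1,0⟩ k-->⟨1,0,0⟩
  e2=⟨0,0,1⟩ f-->⟨1,1⟩ g-->⟨1,0⟩ h-->⟨1,1,0⟩ k-->⟨1,1,0⟩
result: ⟨0 1 1; 0 0 1; 0 0 0⟩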